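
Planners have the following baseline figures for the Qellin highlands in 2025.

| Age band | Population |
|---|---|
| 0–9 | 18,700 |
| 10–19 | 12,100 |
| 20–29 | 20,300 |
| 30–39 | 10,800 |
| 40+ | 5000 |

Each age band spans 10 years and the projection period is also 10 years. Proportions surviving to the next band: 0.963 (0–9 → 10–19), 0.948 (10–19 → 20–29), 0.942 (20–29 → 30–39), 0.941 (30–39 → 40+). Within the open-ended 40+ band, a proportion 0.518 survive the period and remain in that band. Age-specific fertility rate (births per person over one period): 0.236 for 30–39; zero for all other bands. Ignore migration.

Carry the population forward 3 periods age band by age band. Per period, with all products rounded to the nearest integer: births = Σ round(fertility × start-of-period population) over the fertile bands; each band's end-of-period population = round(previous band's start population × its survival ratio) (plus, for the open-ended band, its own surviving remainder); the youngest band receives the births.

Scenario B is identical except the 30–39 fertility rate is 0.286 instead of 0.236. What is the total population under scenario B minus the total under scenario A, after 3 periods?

1955

Numbering the bands 1..5 from youngest to oldest:
— Period 1 —
Births: 10800 × 0.236 = 2549
Band 2: 18700 × 0.963 = 18008
Band 3: 12100 × 0.948 = 11471
Band 4: 20300 × 0.942 = 19123
Band 5: 10800 × 0.941 + 5000 × 0.518 = 10163 + 2590 = 12753
Giving 2549 / 18008 / 11471 / 19123 / 12753.
— Period 2 —
Births: 19123 × 0.236 = 4513
Band 2: 2549 × 0.963 = 2455
Band 3: 18008 × 0.948 = 17072
Band 4: 11471 × 0.942 = 10806
Band 5: 19123 × 0.941 + 12753 × 0.518 = 17995 + 6606 = 24601
Giving 4513 / 2455 / 17072 / 10806 / 24601.
— Period 3 —
Births: 10806 × 0.236 = 2550
Band 2: 4513 × 0.963 = 4346
Band 3: 2455 × 0.948 = 2327
Band 4: 17072 × 0.942 = 16082
Band 5: 10806 × 0.941 + 24601 × 0.518 = 10168 + 12743 = 22911
Giving 2550 / 4346 / 2327 / 16082 / 22911.
Scenario A total after 3 periods: 48216
Scenario B projection —
— Period 1 —
Births: 10800 × 0.286 = 3089
Band 2: 18700 × 0.963 = 18008
Band 3: 12100 × 0.948 = 11471
Band 4: 20300 × 0.942 = 19123
Band 5: 10800 × 0.941 + 5000 × 0.518 = 10163 + 2590 = 12753
Giving 3089 / 18008 / 11471 / 19123 / 12753.
— Period 2 —
Births: 19123 × 0.286 = 5469
Band 2: 3089 × 0.963 = 2975
Band 3: 18008 × 0.948 = 17072
Band 4: 11471 × 0.942 = 10806
Band 5: 19123 × 0.941 + 12753 × 0.518 = 17995 + 6606 = 24601
Giving 5469 / 2975 / 17072 / 10806 / 24601.
— Period 3 —
Births: 10806 × 0.286 = 3091
Band 2: 5469 × 0.963 = 5267
Band 3: 2975 × 0.948 = 2820
Band 4: 17072 × 0.942 = 16082
Band 5: 10806 × 0.941 + 24601 × 0.518 = 10168 + 12743 = 22911
Giving 3091 / 5267 / 2820 / 16082 / 22911.
Scenario B total after 3 periods: 50171
Difference B − A = 50171 − 48216 = 1955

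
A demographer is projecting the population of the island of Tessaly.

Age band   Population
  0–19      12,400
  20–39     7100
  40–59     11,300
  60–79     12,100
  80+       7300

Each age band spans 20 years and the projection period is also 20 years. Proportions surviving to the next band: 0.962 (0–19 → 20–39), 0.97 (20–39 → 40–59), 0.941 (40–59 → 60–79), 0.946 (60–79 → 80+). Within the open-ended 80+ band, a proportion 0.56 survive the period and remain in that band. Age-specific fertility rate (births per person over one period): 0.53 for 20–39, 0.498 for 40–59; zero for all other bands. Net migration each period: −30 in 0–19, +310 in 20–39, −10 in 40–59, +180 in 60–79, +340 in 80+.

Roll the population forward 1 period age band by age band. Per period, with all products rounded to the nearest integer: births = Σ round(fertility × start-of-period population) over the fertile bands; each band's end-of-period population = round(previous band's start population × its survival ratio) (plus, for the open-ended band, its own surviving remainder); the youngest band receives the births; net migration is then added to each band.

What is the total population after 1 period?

55164

[period 1]
Births: 7100 × 0.53 = 3763, 11300 × 0.498 = 5627 → total 9390
20–39: 12400 × 0.962 = 11929
40–59: 7100 × 0.97 = 6887
60–79: 11300 × 0.941 = 10633
80+: 12100 × 0.946 + 7300 × 0.56 = 11447 + 4088 = 15535
Net migration: 0–19 − 30 → 9360; 20–39 + 310 → 12239; 40–59 − 10 → 6877; 60–79 + 180 → 10813; 80+ + 340 → 15875
→ [9360, 12239, 6877, 10813, 15875]
Total after period 1: 9360 + 12239 + 6877 + 10813 + 15875 = 55164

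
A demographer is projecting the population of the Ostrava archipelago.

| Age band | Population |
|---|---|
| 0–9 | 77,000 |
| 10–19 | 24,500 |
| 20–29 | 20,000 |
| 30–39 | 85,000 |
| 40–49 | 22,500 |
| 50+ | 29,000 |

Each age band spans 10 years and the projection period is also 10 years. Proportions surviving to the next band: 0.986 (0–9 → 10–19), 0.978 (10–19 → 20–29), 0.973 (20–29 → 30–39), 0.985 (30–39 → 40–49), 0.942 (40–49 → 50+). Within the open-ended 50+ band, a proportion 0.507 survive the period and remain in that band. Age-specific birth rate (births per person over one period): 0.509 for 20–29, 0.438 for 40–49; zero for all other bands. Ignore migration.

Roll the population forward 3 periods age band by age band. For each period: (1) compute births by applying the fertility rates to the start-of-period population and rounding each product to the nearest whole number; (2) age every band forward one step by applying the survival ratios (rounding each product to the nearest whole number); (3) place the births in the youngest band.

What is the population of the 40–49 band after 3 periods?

22964

Numbering the groups 1..6 from youngest to oldest:
After projecting period 1:
Births: 20000 × 0.509 = 10180  |  22500 × 0.438 = 9855 — total 20035
Group 2: 77000 × 0.986 = 75922
Group 3: 24500 × 0.978 = 23961
Group 4: 20000 × 0.973 = 19460
Group 5: 85000 × 0.985 = 83725
Group 6: 22500 × 0.942 + 29000 × 0.507 = 21195 + 14703 = 35898
→ [20035, 75922, 23961, 19460, 83725, 35898]
After projecting period 2:
Births: 23961 × 0.509 = 12196  |  83725 × 0.438 = 36672 — total 48868
Group 2: 20035 × 0.986 = 19755
Group 3: 75922 × 0.978 = 74252
Group 4: 23961 × 0.973 = 23314
Group 5: 19460 × 0.985 = 19168
Group 6: 83725 × 0.942 + 35898 × 0.507 = 78869 + 18200 = 97069
→ [48868, 19755, 74252, 23314, 19168, 97069]
After projecting period 3:
Births: 74252 × 0.509 = 37794  |  19168 × 0.438 = 8396 — total 46190
Group 2: 48868 × 0.986 = 48184
Group 3: 19755 × 0.978 = 19320
Group 4: 74252 × 0.973 = 72247
Group 5: 23314 × 0.985 = 22964
Group 6: 19168 × 0.942 + 97069 × 0.507 = 18056 + 49214 = 67270
→ [46190, 48184, 19320, 72247, 22964, 67270]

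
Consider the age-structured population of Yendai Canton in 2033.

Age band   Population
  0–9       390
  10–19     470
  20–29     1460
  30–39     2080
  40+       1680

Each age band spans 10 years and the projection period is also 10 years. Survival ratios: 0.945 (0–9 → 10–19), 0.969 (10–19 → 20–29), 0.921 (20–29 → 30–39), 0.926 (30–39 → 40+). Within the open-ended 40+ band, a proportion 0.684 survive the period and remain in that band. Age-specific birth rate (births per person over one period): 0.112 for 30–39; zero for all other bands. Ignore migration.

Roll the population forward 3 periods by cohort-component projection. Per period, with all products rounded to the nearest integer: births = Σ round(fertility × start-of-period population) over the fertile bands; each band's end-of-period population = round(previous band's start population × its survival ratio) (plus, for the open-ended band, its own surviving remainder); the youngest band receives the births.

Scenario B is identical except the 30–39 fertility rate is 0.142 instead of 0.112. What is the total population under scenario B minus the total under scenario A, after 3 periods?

Period 1.
Births: 2080 * 0.112 = 233
10–19: 390 * 0.945 = 369
20–29: 470 * 0.969 = 455
30–39: 1460 * 0.921 = 1345
40+: 2080 * 0.926 + 1680 * 0.684 = 1926 + 1149 = 3075
→ [233, 369, 455, 1345, 3075]
Period 2.
Births: 1345 * 0.112 = 151
10–19: 233 * 0.945 = 220
20–29: 369 * 0.969 = 358
30–39: 455 * 0.921 = 419
40+: 1345 * 0.926 + 3075 * 0.684 = 1245 + 2103 = 3348
→ [151, 220, 358, 419, 3348]
Period 3.
Births: 419 * 0.112 = 47
10–19: 151 * 0.945 = 143
20–29: 220 * 0.969 = 213
30–39: 358 * 0.921 = 330
40+: 419 * 0.926 + 3348 * 0.684 = 388 + 2290 = 2678
→ [47, 143, 213, 330, 2678]
Scenario A total after 3 periods: 3411
Scenario B projection —
Period 1.
Births: 2080 * 0.142 = 295
10–19: 390 * 0.945 = 369
20–29: 470 * 0.969 = 455
30–39: 1460 * 0.921 = 1345
40+: 2080 * 0.926 + 1680 * 0.684 = 1926 + 1149 = 3075
→ [295, 369, 455, 1345, 3075]
Period 2.
Births: 1345 * 0.142 = 191
10–19: 295 * 0.945 = 279
20–29: 369 * 0.969 = 358
30–39: 455 * 0.921 = 419
40+: 1345 * 0.926 + 3075 * 0.684 = 1245 + 2103 = 3348
→ [191, 279, 358, 419, 3348]
Period 3.
Births: 419 * 0.142 = 59
10–19: 191 * 0.945 = 180
20–29: 279 * 0.969 = 270
30–39: 358 * 0.921 = 330
40+: 419 * 0.926 + 3348 * 0.684 = 388 + 2290 = 2678
→ [59, 180, 270, 330, 2678]
Scenario B total after 3 periods: 3517
Difference B − A = 3517 − 3411 = 106

106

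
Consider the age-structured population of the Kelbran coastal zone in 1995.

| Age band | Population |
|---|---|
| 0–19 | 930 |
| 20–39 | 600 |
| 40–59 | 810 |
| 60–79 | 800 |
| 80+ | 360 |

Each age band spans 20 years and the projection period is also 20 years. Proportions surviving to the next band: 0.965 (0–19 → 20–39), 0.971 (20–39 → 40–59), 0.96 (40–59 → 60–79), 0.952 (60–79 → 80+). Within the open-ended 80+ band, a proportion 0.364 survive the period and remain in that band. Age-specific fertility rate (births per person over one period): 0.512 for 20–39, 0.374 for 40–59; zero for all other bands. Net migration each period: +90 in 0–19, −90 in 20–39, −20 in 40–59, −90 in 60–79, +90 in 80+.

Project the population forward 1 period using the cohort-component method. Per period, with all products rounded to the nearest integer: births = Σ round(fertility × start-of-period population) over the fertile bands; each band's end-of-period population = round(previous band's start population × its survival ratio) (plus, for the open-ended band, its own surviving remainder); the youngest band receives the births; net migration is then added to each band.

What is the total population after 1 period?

3741

Let band 1 be 0–19 through band 5 = 80+.
Period 1:
Births: 600 * 0.512 = 307 ; 810 * 0.374 = 303 — total 610
Band 2: 930 * 0.965 = 897
Band 3: 600 * 0.971 = 583
Band 4: 810 * 0.96 = 778
Band 5: 800 * 0.952 + 360 * 0.364 = 762 + 131 = 893
Net migration: Band 1 + 90 → 700; Band 2 − 90 → 807; Band 3 − 20 → 563; Band 4 − 90 → 688; Band 5 + 90 → 983
End of period: [700, 807, 563, 688, 983]
Total after period 1: 700 + 807 + 563 + 688 + 983 = 3741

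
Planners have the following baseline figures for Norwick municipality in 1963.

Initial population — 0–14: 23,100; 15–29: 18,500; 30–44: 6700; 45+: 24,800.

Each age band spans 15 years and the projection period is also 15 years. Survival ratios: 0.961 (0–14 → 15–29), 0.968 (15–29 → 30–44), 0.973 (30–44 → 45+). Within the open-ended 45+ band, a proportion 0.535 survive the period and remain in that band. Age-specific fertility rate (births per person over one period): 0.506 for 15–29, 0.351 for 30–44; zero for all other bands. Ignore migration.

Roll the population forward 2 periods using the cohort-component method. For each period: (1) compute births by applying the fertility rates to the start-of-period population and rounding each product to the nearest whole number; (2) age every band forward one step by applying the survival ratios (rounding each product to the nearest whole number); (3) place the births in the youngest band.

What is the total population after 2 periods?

Call the bands 1 to 4, youngest first.
After projecting period 1:
Births: 18500 × 0.506 = 9361 ; 6700 × 0.351 = 2352 — total 11713
Band 2: 23100 × 0.961 = 22199
Band 3: 18500 × 0.968 = 17908
Band 4: 6700 × 0.973 + 24800 × 0.535 = 6519 + 13268 = 19787
End of period: [11713, 22199, 17908, 19787]
After projecting period 2:
Births: 22199 × 0.506 = 11233 ; 17908 × 0.351 = 6286 — total 17519
Band 2: 11713 × 0.961 = 11256
Band 3: 22199 × 0.968 = 21489
Band 4: 17908 × 0.973 + 19787 × 0.535 = 17424 + 10586 = 28010
End of period: [17519, 11256, 21489, 28010]
Total after period 2: 17519 + 11256 + 21489 + 28010 = 78274

78274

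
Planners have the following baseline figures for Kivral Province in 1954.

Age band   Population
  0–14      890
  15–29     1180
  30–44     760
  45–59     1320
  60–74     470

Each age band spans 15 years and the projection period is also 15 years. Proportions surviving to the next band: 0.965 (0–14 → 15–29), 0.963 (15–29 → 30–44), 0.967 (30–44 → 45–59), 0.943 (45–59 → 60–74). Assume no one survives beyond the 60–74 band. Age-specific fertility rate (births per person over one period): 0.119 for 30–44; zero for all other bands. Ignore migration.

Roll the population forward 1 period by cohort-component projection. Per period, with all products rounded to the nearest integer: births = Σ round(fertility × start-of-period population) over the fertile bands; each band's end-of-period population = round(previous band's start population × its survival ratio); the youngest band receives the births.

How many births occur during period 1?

Period 1.
Births: 760 × 0.119 = 90
15–29: 890 × 0.965 = 859
30–44: 1180 × 0.963 = 1136
45–59: 760 × 0.967 = 735
60–74: 1320 × 0.943 = 1245
End of period: [90, 859, 1136, 735, 1245]

90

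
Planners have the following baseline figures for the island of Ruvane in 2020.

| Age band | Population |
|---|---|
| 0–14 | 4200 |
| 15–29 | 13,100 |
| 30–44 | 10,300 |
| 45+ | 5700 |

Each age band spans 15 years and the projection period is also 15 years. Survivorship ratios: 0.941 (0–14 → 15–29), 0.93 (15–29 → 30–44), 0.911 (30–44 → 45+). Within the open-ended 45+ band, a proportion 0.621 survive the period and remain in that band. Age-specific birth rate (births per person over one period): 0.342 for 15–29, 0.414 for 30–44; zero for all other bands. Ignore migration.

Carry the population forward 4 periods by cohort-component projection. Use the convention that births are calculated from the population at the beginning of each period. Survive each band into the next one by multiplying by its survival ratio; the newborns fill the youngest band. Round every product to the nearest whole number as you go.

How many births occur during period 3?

Call the bands 1 to 4, youngest first.
Period 1.
Births: 13100 × 0.342 = 4480 ; 10300 × 0.414 = 4264 → 8744
Band 2: 4200 × 0.941 = 3952
Band 3: 13100 × 0.93 = 12183
Band 4: 10300 × 0.911 + 5700 × 0.621 = 9383 + 3540 = 12923
Giving 8744 / 3952 / 12183 / 12923.
Period 2.
Births: 3952 × 0.342 = 1352 ; 12183 × 0.414 = 5044 → 6396
Band 2: 8744 × 0.941 = 8228
Band 3: 3952 × 0.93 = 3675
Band 4: 12183 × 0.911 + 12923 × 0.621 = 11099 + 8025 = 19124
Giving 6396 / 8228 / 3675 / 19124.
Period 3.
Births: 8228 × 0.342 = 2814 ; 3675 × 0.414 = 1521 → 4335
Band 2: 6396 × 0.941 = 6019
Band 3: 8228 × 0.93 = 7652
Band 4: 3675 × 0.911 + 19124 × 0.621 = 3348 + 11876 = 15224
Giving 4335 / 6019 / 7652 / 15224.

4335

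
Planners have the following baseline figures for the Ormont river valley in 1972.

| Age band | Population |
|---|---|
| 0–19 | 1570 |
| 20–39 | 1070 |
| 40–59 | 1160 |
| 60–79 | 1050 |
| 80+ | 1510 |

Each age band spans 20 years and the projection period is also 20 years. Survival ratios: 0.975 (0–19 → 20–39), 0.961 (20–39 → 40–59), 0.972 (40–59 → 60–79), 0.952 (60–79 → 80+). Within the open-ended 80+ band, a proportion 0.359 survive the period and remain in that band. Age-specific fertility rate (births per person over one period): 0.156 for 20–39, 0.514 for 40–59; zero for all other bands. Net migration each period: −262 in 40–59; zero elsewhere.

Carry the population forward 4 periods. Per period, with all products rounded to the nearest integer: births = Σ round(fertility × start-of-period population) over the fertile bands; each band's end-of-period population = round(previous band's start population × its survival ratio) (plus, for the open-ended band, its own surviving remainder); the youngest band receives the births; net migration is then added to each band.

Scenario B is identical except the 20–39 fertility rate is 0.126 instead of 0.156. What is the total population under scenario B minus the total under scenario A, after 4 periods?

Let group 1 be 0–19 through group 5 = 80+.
After projecting period 1:
Births: 1070 × 0.156 = 167 ; 1160 × 0.514 = 596 → 763
Group 2: 1570 × 0.975 = 1531
Group 3: 1070 × 0.961 = 1028
Group 4: 1160 × 0.972 = 1128
Group 5: 1050 × 0.952 + 1510 × 0.359 = 1000 + 542 = 1542
Net migration: Group 3 − 262 → 766
End of period: [763, 1531, 766, 1128, 1542]
After projecting period 2:
Births: 1531 × 0.156 = 239 ; 766 × 0.514 = 394 → 633
Group 2: 763 × 0.975 = 744
Group 3: 1531 × 0.961 = 1471
Group 4: 766 × 0.972 = 745
Group 5: 1128 × 0.952 + 1542 × 0.359 = 1074 + 554 = 1628
Net migration: Group 3 − 262 → 1209
End of period: [633, 744, 1209, 745, 1628]
After projecting period 3:
Births: 744 × 0.156 = 116 ; 1209 × 0.514 = 621 → 737
Group 2: 633 × 0.975 = 617
Group 3: 744 × 0.961 = 715
Group 4: 1209 × 0.972 = 1175
Group 5: 745 × 0.952 + 1628 × 0.359 = 709 + 584 = 1293
Net migration: Group 3 − 262 → 453
End of period: [737, 617, 453, 1175, 1293]
After projecting period 4:
Births: 617 × 0.156 = 96 ; 453 × 0.514 = 233 → 329
Group 2: 737 × 0.975 = 719
Group 3: 617 × 0.961 = 593
Group 4: 453 × 0.972 = 440
Group 5: 1175 × 0.952 + 1293 × 0.359 = 1119 + 464 = 1583
Net migration: Group 3 − 262 → 331
End of period: [329, 719, 331, 440, 1583]
Scenario A total after 4 periods: 3402
Scenario B projection —
After projecting period 1:
Births: 1070 × 0.126 = 135 ; 1160 × 0.514 = 596 → 731
Group 2: 1570 × 0.975 = 1531
Group 3: 1070 × 0.961 = 1028
Group 4: 1160 × 0.972 = 1128
Group 5: 1050 × 0.952 + 1510 × 0.359 = 1000 + 542 = 1542
Net migration: Group 3 − 262 → 766
End of period: [731, 1531, 766, 1128, 1542]
After projecting period 2:
Births: 1531 × 0.126 = 193 ; 766 × 0.514 = 394 → 587
Group 2: 731 × 0.975 = 713
Group 3: 1531 × 0.961 = 1471
Group 4: 766 × 0.972 = 745
Group 5: 1128 × 0.952 + 1542 × 0.359 = 1074 + 554 = 1628
Net migration: Group 3 − 262 → 1209
End of period: [587, 713, 1209, 745, 1628]
After projecting period 3:
Births: 713 × 0.126 = 90 ; 1209 × 0.514 = 621 → 711
Group 2: 587 × 0.975 = 572
Group 3: 713 × 0.961 = 685
Group 4: 1209 × 0.972 = 1175
Group 5: 745 × 0.952 + 1628 × 0.359 = 709 + 584 = 1293
Net migration: Group 3 − 262 → 423
End of period: [711, 572, 423, 1175, 1293]
After projecting period 4:
Births: 572 × 0.126 = 72 ; 423 × 0.514 = 217 → 289
Group 2: 711 × 0.975 = 693
Group 3: 572 × 0.961 = 550
Group 4: 423 × 0.972 = 411
Group 5: 1175 × 0.952 + 1293 × 0.359 = 1119 + 464 = 1583
Net migration: Group 3 − 262 → 288
End of period: [289, 693, 288, 411, 1583]
Scenario B total after 4 periods: 3264
Difference B − A = 3264 − 3402 = -138

-138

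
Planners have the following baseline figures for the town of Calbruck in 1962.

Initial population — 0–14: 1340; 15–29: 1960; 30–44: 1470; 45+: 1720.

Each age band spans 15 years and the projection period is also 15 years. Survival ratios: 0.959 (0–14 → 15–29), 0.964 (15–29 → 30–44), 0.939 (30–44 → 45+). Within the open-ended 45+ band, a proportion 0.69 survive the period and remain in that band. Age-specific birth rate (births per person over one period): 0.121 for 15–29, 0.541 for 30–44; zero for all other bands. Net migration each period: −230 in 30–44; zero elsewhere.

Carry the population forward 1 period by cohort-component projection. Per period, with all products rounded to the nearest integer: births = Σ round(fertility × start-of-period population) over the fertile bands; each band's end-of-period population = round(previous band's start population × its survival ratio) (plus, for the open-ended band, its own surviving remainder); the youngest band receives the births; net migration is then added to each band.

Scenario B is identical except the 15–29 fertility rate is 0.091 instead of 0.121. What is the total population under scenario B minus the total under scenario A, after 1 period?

After projecting period 1:
Births: 1960 × 0.121 = 237, 1470 × 0.541 = 795 — total 1032
15–29: 1340 × 0.959 = 1285
30–44: 1960 × 0.964 = 1889
45+: 1470 × 0.939 + 1720 × 0.69 = 1380 + 1187 = 2567
Net migration: 30–44 − 230 → 1659
→ [1032, 1285, 1659, 2567]
Scenario A total after 1 period: 6543
Scenario B projection —
After projecting period 1:
Births: 1960 × 0.091 = 178, 1470 × 0.541 = 795 — total 973
15–29: 1340 × 0.959 = 1285
30–44: 1960 × 0.964 = 1889
45+: 1470 × 0.939 + 1720 × 0.69 = 1380 + 1187 = 2567
Net migration: 30–44 − 230 → 1659
→ [973, 1285, 1659, 2567]
Scenario B total after 1 period: 6484
Difference B − A = 6484 − 6543 = -59

-59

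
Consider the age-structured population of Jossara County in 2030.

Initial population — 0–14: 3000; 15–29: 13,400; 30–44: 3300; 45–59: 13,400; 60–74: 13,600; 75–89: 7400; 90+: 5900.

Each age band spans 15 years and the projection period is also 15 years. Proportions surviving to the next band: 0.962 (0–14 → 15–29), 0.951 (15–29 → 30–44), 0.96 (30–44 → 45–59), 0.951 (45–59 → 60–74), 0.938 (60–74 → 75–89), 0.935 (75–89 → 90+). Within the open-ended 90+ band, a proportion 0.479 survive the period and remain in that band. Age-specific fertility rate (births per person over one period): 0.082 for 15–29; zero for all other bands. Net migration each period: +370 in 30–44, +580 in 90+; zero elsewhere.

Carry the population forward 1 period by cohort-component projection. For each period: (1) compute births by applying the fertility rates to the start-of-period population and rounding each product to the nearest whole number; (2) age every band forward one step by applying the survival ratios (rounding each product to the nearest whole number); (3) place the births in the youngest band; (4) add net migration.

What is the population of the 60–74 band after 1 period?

— Period 1 —
Births: 13400 × 0.082 = 1099
15–29: 3000 × 0.962 = 2886
30–44: 13400 × 0.951 = 12743
45–59: 3300 × 0.96 = 3168
60–74: 13400 × 0.951 = 12743
75–89: 13600 × 0.938 = 12757
90+: 7400 × 0.935 + 5900 × 0.479 = 6919 + 2826 = 9745
Net migration: 30–44 + 370 → 13113; 90+ + 580 → 10325
End of period: [1099, 2886, 13113, 3168, 12743, 12757, 10325]

12743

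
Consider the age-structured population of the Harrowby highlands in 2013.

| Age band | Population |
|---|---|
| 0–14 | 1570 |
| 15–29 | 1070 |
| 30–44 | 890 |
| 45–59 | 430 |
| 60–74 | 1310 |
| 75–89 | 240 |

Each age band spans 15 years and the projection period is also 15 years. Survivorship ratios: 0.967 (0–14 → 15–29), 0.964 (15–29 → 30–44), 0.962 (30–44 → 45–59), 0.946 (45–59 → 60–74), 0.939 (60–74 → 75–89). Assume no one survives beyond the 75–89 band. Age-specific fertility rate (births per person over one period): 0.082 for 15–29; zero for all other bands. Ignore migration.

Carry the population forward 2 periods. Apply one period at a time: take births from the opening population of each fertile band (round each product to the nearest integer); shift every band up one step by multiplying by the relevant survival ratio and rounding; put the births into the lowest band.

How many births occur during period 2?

124

Let band 1 be 0–14 through band 6 = 75–89.
After projecting period 1:
Births: 1070 × 0.082 = 88
Band 2: 1570 × 0.967 = 1518
Band 3: 1070 × 0.964 = 1031
Band 4: 890 × 0.962 = 856
Band 5: 430 × 0.946 = 407
Band 6: 1310 × 0.939 = 1230
Giving 88 / 1518 / 1031 / 856 / 407 / 1230.
After projecting period 2:
Births: 1518 × 0.082 = 124
Band 2: 88 × 0.967 = 85
Band 3: 1518 × 0.964 = 1463
Band 4: 1031 × 0.962 = 992
Band 5: 856 × 0.946 = 810
Band 6: 407 × 0.939 = 382
Giving 124 / 85 / 1463 / 992 / 810 / 382.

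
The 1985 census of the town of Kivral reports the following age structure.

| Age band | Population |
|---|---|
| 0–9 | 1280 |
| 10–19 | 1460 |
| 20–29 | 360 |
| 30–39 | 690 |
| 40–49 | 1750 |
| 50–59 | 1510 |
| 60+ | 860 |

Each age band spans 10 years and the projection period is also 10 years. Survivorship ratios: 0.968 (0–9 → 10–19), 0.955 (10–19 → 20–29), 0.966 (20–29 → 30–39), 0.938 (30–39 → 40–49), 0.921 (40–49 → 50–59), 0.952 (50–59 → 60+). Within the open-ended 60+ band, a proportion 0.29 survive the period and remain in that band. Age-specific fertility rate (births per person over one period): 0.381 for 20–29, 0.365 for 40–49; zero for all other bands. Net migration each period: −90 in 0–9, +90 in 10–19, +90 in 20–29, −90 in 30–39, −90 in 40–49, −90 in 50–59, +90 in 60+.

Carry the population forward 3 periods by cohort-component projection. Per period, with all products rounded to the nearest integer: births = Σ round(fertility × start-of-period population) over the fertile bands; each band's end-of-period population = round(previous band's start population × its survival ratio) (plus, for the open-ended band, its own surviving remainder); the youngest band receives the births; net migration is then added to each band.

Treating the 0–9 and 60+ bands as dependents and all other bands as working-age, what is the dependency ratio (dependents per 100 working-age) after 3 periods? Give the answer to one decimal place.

After projecting period 1:
Births: 360 × 0.381 = 137  |  1750 × 0.365 = 639 ⇒ total 776
10–19: 1280 × 0.968 = 1239
20–29: 1460 × 0.955 = 1394
30–39: 360 × 0.966 = 348
40–49: 690 × 0.938 = 647
50–59: 1750 × 0.921 = 1612
60+: 1510 × 0.952 + 860 × 0.29 = 1438 + 249 = 1687
Net migration: 0–9 − 90 → 686; 10–19 + 90 → 1329; 20–29 + 90 → 1484; 30–39 − 90 → 258; 40–49 − 90 → 557; 50–59 − 90 → 1522; 60+ + 90 → 1777
End of period: [686, 1329, 1484, 258, 557, 1522, 1777]
After projecting period 2:
Births: 1484 × 0.381 = 565  |  557 × 0.365 = 203 ⇒ total 768
10–19: 686 × 0.968 = 664
20–29: 1329 × 0.955 = 1269
30–39: 1484 × 0.966 = 1434
40–49: 258 × 0.938 = 242
50–59: 557 × 0.921 = 513
60+: 1522 × 0.952 + 1777 × 0.29 = 1449 + 515 = 1964
Net migration: 0–9 − 90 → 678; 10–19 + 90 → 754; 20–29 + 90 → 1359; 30–39 − 90 → 1344; 40–49 − 90 → 152; 50–59 − 90 → 423; 60+ + 90 → 2054
End of period: [678, 754, 1359, 1344, 152, 423, 2054]
After projecting period 3:
Births: 1359 × 0.381 = 518  |  152 × 0.365 = 55 ⇒ total 573
10–19: 678 × 0.968 = 656
20–29: 754 × 0.955 = 720
30–39: 1359 × 0.966 = 1313
40–49: 1344 × 0.938 = 1261
50–59: 152 × 0.921 = 140
60+: 423 × 0.952 + 2054 × 0.29 = 403 + 596 = 999
Net migration: 0–9 − 90 → 483; 10–19 + 90 → 746; 20–29 + 90 → 810; 30–39 − 90 → 1223; 40–49 − 90 → 1171; 50–59 − 90 → 50; 60+ + 90 → 1089
End of period: [483, 746, 810, 1223, 1171, 50, 1089]
Dependents (band 0–9 + band 60+) = 483 + 1089 = 1572; working-age = 4000; ratio = 1572/4000 × 100 = 39.3

39.3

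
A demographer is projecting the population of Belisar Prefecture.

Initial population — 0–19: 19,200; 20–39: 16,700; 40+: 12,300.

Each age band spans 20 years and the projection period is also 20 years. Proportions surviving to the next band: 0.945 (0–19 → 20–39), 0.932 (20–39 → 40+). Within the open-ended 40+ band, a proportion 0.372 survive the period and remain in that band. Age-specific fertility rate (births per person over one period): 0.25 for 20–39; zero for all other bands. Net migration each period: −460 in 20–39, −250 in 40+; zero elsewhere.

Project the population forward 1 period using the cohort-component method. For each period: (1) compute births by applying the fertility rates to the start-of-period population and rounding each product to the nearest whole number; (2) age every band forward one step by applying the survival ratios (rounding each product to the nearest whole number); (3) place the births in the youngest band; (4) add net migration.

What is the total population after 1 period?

Period 1:
Births: 16700 × 0.25 = 4175
20–39: 19200 × 0.945 = 18144
40+: 16700 × 0.932 + 12300 × 0.372 = 15564 + 4576 = 20140
Net migration: 20–39 − 460 → 17684; 40+ − 250 → 19890
→ [4175, 17684, 19890]
Total after period 1: 4175 + 17684 + 19890 = 41749

41749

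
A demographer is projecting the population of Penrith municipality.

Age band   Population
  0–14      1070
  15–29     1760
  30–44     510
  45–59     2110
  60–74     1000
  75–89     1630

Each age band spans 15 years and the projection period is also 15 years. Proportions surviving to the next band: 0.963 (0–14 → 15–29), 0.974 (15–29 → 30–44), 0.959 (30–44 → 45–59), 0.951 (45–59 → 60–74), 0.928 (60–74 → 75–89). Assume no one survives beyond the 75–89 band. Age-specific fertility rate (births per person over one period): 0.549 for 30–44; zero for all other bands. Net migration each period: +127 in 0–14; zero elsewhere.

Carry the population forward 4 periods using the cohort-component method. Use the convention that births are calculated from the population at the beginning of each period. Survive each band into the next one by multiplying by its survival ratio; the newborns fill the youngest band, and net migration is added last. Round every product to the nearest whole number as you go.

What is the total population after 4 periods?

After projecting period 1:
Births: 510 × 0.549 = 280
15–29: 1070 × 0.963 = 1030
30–44: 1760 × 0.974 = 1714
45–59: 510 × 0.959 = 489
60–74: 2110 × 0.951 = 2007
75–89: 1000 × 0.928 = 928
Net migration: 0–14 + 127 → 407
Giving 407 / 1030 / 1714 / 489 / 2007 / 928.
After projecting period 2:
Births: 1714 × 0.549 = 941
15–29: 407 × 0.963 = 392
30–44: 1030 × 0.974 = 1003
45–59: 1714 × 0.959 = 1644
60–74: 489 × 0.951 = 465
75–89: 2007 × 0.928 = 1862
Net migration: 0–14 + 127 → 1068
Giving 1068 / 392 / 1003 / 1644 / 465 / 1862.
After projecting period 3:
Births: 1003 × 0.549 = 551
15–29: 1068 × 0.963 = 1028
30–44: 392 × 0.974 = 382
45–59: 1003 × 0.959 = 962
60–74: 1644 × 0.951 = 1563
75–89: 465 × 0.928 = 432
Net migration: 0–14 + 127 → 678
Giving 678 / 1028 / 382 / 962 / 1563 / 432.
After projecting period 4:
Births: 382 × 0.549 = 210
15–29: 678 × 0.963 = 653
30–44: 1028 × 0.974 = 1001
45–59: 382 × 0.959 = 366
60–74: 962 × 0.951 = 915
75–89: 1563 × 0.928 = 1450
Net migration: 0–14 + 127 → 337
Giving 337 / 653 / 1001 / 366 / 915 / 1450.
Total after period 4: 337 + 653 + 1001 + 366 + 915 + 1450 = 4722

4722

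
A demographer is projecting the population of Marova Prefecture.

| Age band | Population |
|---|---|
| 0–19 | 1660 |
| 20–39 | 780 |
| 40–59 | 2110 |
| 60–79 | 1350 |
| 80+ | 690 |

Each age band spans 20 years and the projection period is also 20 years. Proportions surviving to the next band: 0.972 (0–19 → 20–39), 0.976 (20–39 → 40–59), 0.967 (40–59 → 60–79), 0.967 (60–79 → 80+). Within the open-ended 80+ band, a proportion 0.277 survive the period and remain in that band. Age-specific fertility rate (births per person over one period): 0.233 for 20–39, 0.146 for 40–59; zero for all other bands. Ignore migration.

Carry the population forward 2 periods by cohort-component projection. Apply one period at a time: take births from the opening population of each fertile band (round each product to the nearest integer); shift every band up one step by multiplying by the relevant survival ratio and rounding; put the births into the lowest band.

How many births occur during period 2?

— Period 1 —
Births: 780 * 0.233 = 182, 2110 * 0.146 = 308 → total 490
20–39: 1660 * 0.972 = 1614
40–59: 780 * 0.976 = 761
60–79: 2110 * 0.967 = 2040
80+: 1350 * 0.967 + 690 * 0.277 = 1305 + 191 = 1496
→ [490, 1614, 761, 2040, 1496]
— Period 2 —
Births: 1614 * 0.233 = 376, 761 * 0.146 = 111 → total 487
20–39: 490 * 0.972 = 476
40–59: 1614 * 0.976 = 1575
60–79: 761 * 0.967 = 736
80+: 2040 * 0.967 + 1496 * 0.277 = 1973 + 414 = 2387
→ [487, 476, 1575, 736, 2387]

487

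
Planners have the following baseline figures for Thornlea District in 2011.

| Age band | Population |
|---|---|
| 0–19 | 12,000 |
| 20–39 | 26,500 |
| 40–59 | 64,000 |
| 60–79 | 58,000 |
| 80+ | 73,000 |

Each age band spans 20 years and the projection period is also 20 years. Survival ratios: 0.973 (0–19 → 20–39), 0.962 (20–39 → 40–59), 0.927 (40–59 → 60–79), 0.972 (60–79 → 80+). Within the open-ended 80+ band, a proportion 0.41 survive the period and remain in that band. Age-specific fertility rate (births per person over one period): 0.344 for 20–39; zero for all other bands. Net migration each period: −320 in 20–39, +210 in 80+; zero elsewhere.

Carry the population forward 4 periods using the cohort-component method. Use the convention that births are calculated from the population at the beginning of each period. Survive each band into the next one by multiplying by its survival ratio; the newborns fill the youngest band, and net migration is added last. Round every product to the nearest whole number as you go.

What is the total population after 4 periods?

49962

Call the groups 1 to 5, youngest first.
After projecting period 1:
Births: 26500 × 0.344 = 9116
Group 2: 12000 × 0.973 = 11676
Group 3: 26500 × 0.962 = 25493
Group 4: 64000 × 0.927 = 59328
Group 5: 58000 × 0.972 + 73000 × 0.41 = 56376 + 29930 = 86306
Net migration: Group 2 − 320 → 11356; Group 5 + 210 → 86516
→ [9116, 11356, 25493, 59328, 86516]
After projecting period 2:
Births: 11356 × 0.344 = 3906
Group 2: 9116 × 0.973 = 8870
Group 3: 11356 × 0.962 = 10924
Group 4: 25493 × 0.927 = 23632
Group 5: 59328 × 0.972 + 86516 × 0.41 = 57667 + 35472 = 93139
Net migration: Group 2 − 320 → 8550; Group 5 + 210 → 93349
→ [3906, 8550, 10924, 23632, 93349]
After projecting period 3:
Births: 8550 × 0.344 = 2941
Group 2: 3906 × 0.973 = 3801
Group 3: 8550 × 0.962 = 8225
Group 4: 10924 × 0.927 = 10127
Group 5: 23632 × 0.972 + 93349 × 0.41 = 22970 + 38273 = 61243
Net migration: Group 2 − 320 → 3481; Group 5 + 210 → 61453
→ [2941, 3481, 8225, 10127, 61453]
After projecting period 4:
Births: 3481 × 0.344 = 1197
Group 2: 2941 × 0.973 = 2862
Group 3: 3481 × 0.962 = 3349
Group 4: 8225 × 0.927 = 7625
Group 5: 10127 × 0.972 + 61453 × 0.41 = 9843 + 25196 = 35039
Net migration: Group 2 − 320 → 2542; Group 5 + 210 → 35249
→ [1197, 2542, 3349, 7625, 35249]
Total after period 4: 1197 + 2542 + 3349 + 7625 + 35249 = 49962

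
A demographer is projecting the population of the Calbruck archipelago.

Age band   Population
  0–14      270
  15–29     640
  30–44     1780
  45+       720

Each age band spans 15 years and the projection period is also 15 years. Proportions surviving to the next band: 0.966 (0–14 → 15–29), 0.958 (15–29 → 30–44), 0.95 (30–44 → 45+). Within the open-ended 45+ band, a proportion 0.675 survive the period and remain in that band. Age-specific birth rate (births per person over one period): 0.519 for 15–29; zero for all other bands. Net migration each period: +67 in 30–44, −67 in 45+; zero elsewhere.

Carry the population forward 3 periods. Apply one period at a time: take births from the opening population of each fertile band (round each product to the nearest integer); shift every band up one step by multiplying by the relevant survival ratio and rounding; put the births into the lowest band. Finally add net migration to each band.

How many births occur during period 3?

167

Numbering the groups 1..4 from youngest to oldest:
Period 1.
Births: 640 × 0.519 = 332
Group 2: 270 × 0.966 = 261
Group 3: 640 × 0.958 = 613
Group 4: 1780 × 0.95 + 720 × 0.675 = 1691 + 486 = 2177
Net migration: Group 3 + 67 → 680; Group 4 − 67 → 2110
Giving 332 / 261 / 680 / 2110.
Period 2.
Births: 261 × 0.519 = 135
Group 2: 332 × 0.966 = 321
Group 3: 261 × 0.958 = 250
Group 4: 680 × 0.95 + 2110 × 0.675 = 646 + 1424 = 2070
Net migration: Group 3 + 67 → 317; Group 4 − 67 → 2003
Giving 135 / 321 / 317 / 2003.
Period 3.
Births: 321 × 0.519 = 167
Group 2: 135 × 0.966 = 130
Group 3: 321 × 0.958 = 308
Group 4: 317 × 0.95 + 2003 × 0.675 = 301 + 1352 = 1653
Net migration: Group 3 + 67 → 375; Group 4 − 67 → 1586
Giving 167 / 130 / 375 / 1586.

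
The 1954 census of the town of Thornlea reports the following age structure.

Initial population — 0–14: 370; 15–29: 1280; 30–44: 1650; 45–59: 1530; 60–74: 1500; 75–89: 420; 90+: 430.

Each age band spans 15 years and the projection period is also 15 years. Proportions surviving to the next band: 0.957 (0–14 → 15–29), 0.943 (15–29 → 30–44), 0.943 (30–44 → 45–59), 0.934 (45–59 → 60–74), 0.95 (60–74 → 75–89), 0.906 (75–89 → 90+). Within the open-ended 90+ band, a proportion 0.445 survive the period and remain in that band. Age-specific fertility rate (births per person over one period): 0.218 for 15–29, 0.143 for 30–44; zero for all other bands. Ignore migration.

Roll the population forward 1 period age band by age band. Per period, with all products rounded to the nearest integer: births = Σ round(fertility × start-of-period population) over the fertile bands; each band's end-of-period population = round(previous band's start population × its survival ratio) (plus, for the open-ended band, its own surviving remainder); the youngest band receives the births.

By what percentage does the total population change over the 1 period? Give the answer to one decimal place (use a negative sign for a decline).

Numbering the bands 1..7 from youngest to oldest:
[period 1]
Births: 1280 * 0.218 = 279 ; 1650 * 0.143 = 236 — total 515
Band 2: 370 * 0.957 = 354
Band 3: 1280 * 0.943 = 1207
Band 4: 1650 * 0.943 = 1556
Band 5: 1530 * 0.934 = 1429
Band 6: 1500 * 0.95 = 1425
Band 7: 420 * 0.906 + 430 * 0.445 = 381 + 191 = 572
→ [515, 354, 1207, 1556, 1429, 1425, 572]
Total: 7180 → 7058; change = -122; percentage change = -1.7%

-1.7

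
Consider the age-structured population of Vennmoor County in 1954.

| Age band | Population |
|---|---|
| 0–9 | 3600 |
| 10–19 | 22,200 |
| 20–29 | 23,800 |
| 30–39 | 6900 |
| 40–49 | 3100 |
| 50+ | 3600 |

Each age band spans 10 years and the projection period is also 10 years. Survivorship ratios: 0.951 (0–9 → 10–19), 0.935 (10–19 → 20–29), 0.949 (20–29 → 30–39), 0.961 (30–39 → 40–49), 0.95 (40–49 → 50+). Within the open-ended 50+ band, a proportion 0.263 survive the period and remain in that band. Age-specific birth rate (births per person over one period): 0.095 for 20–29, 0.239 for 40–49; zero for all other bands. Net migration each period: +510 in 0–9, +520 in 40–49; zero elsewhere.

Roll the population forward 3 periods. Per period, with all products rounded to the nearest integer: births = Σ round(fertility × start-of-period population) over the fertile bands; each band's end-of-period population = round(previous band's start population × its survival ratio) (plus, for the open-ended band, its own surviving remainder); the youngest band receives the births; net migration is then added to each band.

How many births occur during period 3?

5616

— Period 1 —
Births: 23800 × 0.095 = 2261  |  3100 × 0.239 = 741 ⇒ total 3002
10–19: 3600 × 0.951 = 3424
20–29: 22200 × 0.935 = 20757
30–39: 23800 × 0.949 = 22586
40–49: 6900 × 0.961 = 6631
50+: 3100 × 0.95 + 3600 × 0.263 = 2945 + 947 = 3892
Net migration: 0–9 + 510 → 3512; 40–49 + 520 → 7151
Giving 3512 / 3424 / 20757 / 22586 / 7151 / 3892.
— Period 2 —
Births: 20757 × 0.095 = 1972  |  7151 × 0.239 = 1709 ⇒ total 3681
10–19: 3512 × 0.951 = 3340
20–29: 3424 × 0.935 = 3201
30–39: 20757 × 0.949 = 19698
40–49: 22586 × 0.961 = 21705
50+: 7151 × 0.95 + 3892 × 0.263 = 6793 + 1024 = 7817
Net migration: 0–9 + 510 → 4191; 40–49 + 520 → 22225
Giving 4191 / 3340 / 3201 / 19698 / 22225 / 7817.
— Period 3 —
Births: 3201 × 0.095 = 304  |  22225 × 0.239 = 5312 ⇒ total 5616
10–19: 4191 × 0.951 = 3986
20–29: 3340 × 0.935 = 3123
30–39: 3201 × 0.949 = 3038
40–49: 19698 × 0.961 = 18930
50+: 22225 × 0.95 + 7817 × 0.263 = 21114 + 2056 = 23170
Net migration: 0–9 + 510 → 6126; 40–49 + 520 → 19450
Giving 6126 / 3986 / 3123 / 3038 / 19450 / 23170.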